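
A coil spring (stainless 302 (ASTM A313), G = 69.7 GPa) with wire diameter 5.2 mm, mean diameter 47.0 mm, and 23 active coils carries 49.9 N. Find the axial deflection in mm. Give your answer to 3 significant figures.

18.7 mm

k = Gd⁴/(8D³N_a) = (69.7×10³)(5.2⁴)/(8·47.0³·23) = 2.6677 N/mm
δ = F/k = 49.9 / 2.6677 = 18.705 mm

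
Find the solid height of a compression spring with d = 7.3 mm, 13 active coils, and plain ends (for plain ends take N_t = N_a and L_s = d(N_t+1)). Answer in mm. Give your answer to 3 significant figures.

102 mm

plain ends: N_t = N_a = 13
L_s = d·(N_t+1) = 7.3 × 14 = 102.2 mm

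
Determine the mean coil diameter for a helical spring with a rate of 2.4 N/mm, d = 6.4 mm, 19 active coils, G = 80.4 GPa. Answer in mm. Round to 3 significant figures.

D = (Gd⁴/(8N_a·k))^(1/3) = (80.4×10³·6.4⁴/(8·19·2.4))^(1/3)
  = (369761)^(1/3) = 71.7751 mm

71.8 mm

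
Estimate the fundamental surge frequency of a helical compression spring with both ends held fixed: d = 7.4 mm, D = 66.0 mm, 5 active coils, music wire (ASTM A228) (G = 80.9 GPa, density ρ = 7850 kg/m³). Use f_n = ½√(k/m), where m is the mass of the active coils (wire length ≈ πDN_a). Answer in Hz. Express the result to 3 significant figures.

123 Hz

k = Gd⁴/(8D³N_a) = (80.9×10³)(7.4⁴)/(8·66.0³·5) = 21.095 N/mm = 21095 N/m
Wire length L = πDN_a = π·66.0·5 = 1036.7 mm
m = ρ·(πd²/4)·L = 7850 × 43.008×10⁻⁶ m² × 1.0367 m = 0.35002 kg
f_n = ½√(k/m) = 0.5·√(21095/0.35002) = 0.5·√(60269) = 122.75 Hz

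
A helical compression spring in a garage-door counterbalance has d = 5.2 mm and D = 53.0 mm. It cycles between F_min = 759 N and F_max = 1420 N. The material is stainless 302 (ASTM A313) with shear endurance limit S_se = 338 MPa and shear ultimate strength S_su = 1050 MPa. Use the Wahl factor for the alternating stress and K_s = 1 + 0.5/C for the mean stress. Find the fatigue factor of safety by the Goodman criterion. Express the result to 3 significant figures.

0.472

C = D/d = 53.0/5.2 = 10.1923; K_W = (4C−1)/(4C−4)+0.615/C = 1.1419; K_s = 1+0.5/C = 1.0491
F_a = (F_max−F_min)/2 = 330.5 N; F_m = (F_max+F_min)/2 = 1089.5 N
τ_a = K_W·8F_aD/(πd³) = 1.1419 × 317.23 = 362.26 MPa
τ_m = K_s·8F_mD/(πd³) = 1.0491 × 1045.8 = 1097.1 MPa
Goodman: 1/n_f = τ_a/S_se + τ_m/S_su = 362.26/338 + 1097.1/1050 = 1.07177 + 1.04482 = 2.1166
n_f = 1/2.1166 = 0.4725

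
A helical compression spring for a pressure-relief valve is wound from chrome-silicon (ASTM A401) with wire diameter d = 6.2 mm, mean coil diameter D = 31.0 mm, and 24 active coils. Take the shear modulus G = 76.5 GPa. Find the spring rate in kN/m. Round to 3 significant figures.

19.8 kN/m

k = Gd⁴/(8D³N_a) = (76.5×10³ × 6.2⁴) / (8 × 31.0³ × 24)
  = 1.13039e+08 / 5.71987e+06 = 19.762 N/mm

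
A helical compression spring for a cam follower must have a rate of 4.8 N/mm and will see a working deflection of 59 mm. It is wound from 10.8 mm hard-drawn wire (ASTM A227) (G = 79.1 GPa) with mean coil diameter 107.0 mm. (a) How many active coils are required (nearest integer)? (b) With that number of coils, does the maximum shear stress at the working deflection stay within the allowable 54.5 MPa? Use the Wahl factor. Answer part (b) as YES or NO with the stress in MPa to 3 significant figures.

N_a = Gd⁴/(8D³k) = (79.1×10³)(10.8⁴)/(8·107.0³·4.8) = 22.88 → N_a = 23
Actual rate k = Gd⁴/(8D³·23) = 4.7742 N/mm
Working load F = kδ = 4.7742·59 = 281.68 N
C = 107.0/10.8 = 9.9074; K_W = (4C−1)/(4C−4)+0.615/C = 1.1463
τ_max = K_W·8FD/(πd³) = 1.1463·60.927 = 69.839 MPa
τ_max > 54.5 MPa → exceeds allowable

(a) 23 coils; (b) NO, τ_max = 69.8 MPa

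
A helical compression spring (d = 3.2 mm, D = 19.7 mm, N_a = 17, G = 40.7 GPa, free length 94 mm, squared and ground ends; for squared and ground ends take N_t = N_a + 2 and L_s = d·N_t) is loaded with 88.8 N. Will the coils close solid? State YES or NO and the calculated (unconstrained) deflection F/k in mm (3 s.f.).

NO, δ = 21.6 mm

k = Gd⁴/(8D³N_a) = (40.7×10³)(3.2⁴)/(8·19.7³·17) = 4.1045 N/mm
N_t = 19; L_s = 3.2·19 = 60.8 mm; δ_solid = L₀ − L_s = 94 − 60.8 = 33.2 mm
δ = F/k = 88.8/4.1045 = 21.635 mm
δ < δ_solid → spring does not go solid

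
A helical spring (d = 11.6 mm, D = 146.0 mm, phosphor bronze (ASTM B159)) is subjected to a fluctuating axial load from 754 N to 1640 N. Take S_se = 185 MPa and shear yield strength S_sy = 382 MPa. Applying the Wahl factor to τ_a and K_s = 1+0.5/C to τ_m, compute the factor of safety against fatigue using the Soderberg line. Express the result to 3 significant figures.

0.709

C = D/d = 146.0/11.6 = 12.5862; K_W = (4C−1)/(4C−4)+0.615/C = 1.1136; K_s = 1+0.5/C = 1.0397
F_a = (F_max−F_min)/2 = 443 N; F_m = (F_max+F_min)/2 = 1197 N
τ_a = K_W·8F_aD/(πd³) = 1.1136 × 105.52 = 117.5 MPa
τ_m = K_s·8F_mD/(πd³) = 1.0397 × 285.11 = 296.44 MPa
Soderberg: 1/n_f = τ_a/S_se + τ_m/S_sy = 117.5/185 + 296.44/382 = 0.63515 + 0.77601 = 1.4112
n_f = 1/1.4112 = 0.7086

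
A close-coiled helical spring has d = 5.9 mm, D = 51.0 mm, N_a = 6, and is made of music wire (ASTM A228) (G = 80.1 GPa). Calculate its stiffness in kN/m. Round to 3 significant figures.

15.2 kN/m

k = Gd⁴/(8D³N_a) = (80.1×10³ × 5.9⁴) / (8 × 51.0³ × 6)
  = 9.70601e+07 / 6.36725e+06 = 15.244 N/mm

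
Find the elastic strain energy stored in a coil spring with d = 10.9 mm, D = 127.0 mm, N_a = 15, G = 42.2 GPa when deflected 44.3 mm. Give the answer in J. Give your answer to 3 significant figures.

2.38 J

k = Gd⁴/(8D³N_a) = (42.2×10³)(10.9⁴)/(8·127.0³·15) = 2.4234 N/mm
U = ½kδ² = 0.5 × 2.4234 × 44.3² = 2378 N·mm = 2.378 J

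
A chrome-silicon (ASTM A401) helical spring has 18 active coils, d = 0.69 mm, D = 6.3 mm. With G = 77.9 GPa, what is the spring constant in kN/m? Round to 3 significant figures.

0.490 kN/m

k = Gd⁴/(8D³N_a) = (77.9×10³ × 0.69⁴) / (8 × 6.3³ × 18)
  = 17657.7 / 36006.8 = 0.4904 N/mm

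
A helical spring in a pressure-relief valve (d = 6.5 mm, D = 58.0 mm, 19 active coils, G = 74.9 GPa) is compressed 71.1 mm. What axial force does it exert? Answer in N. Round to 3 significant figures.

k = Gd⁴/(8D³N_a) = (74.9×10³)(6.5⁴)/(8·58.0³·19) = 4.5082 N/mm
F = k·δ = 4.5082 × 71.1 = 320.54 N

321 N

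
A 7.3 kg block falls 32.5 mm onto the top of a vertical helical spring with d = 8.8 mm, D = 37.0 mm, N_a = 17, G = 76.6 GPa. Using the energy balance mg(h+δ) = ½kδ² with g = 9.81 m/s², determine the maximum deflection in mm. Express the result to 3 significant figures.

9.50 mm

k = Gd⁴/(8D³N_a) = (76.6×10³)(8.8⁴)/(8·37.0³·17) = 66.683 N/mm
W = mg = 7.3 × 9.81 = 71.613 N
½kδ² − Wδ − Wh = 0 → δ = (W + √(W² + 2kWh))/k
δ = (71.613 + √(5128.4 + 310399))/66.683 = (71.613 + 561.72)/66.683 = 9.4976 mm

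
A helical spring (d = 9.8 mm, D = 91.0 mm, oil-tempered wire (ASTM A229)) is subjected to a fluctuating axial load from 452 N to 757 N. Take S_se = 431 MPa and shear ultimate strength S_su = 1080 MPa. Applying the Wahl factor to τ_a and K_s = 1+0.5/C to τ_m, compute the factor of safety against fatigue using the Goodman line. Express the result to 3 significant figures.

4.07

C = D/d = 91.0/9.8 = 9.2857; K_W = (4C−1)/(4C−4)+0.615/C = 1.1567; K_s = 1+0.5/C = 1.0538
F_a = (F_max−F_min)/2 = 152.5 N; F_m = (F_max+F_min)/2 = 604.5 N
τ_a = K_W·8F_aD/(πd³) = 1.1567 × 37.547 = 43.432 MPa
τ_m = K_s·8F_mD/(πd³) = 1.0538 × 148.83 = 156.85 MPa
Goodman: 1/n_f = τ_a/S_se + τ_m/S_su = 43.432/431 + 156.85/1080 = 0.10077 + 0.14523 = 0.246
n_f = 1/0.246 = 4.065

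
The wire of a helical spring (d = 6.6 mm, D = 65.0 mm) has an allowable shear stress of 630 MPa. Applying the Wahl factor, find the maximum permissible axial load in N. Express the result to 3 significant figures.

954 N

C = D/d = 65.0/6.6 = 9.8485
K_W = (4C−1)/(4C−4) + 0.615/C = 38.394/35.394 + 0.0624 = 1.1472
τ_max = K·8FD/(πd³) → F_max = τ_allow·πd³/(8DK)
F_max = 630·π·6.6³/(8·65.0·1.1472) = 5.6901e+05/596.55 = 953.84 N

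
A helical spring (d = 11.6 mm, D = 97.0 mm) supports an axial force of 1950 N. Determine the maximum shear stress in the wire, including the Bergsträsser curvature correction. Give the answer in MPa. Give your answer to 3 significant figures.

359 MPa

Spring index C = D/d = 97.0/11.6 = 8.3621
K_B = (4C+2)/(4C−3) = 35.448/30.448 = 1.1642
τ₀ = 8FD/(πd³) = 8·1950·97.0/(π·11.6³) = 1.5132e+06/4903.7 = 308.58 MPa
τ_max = K·τ₀ = 1.1642 × 308.58 = 359.26 MPa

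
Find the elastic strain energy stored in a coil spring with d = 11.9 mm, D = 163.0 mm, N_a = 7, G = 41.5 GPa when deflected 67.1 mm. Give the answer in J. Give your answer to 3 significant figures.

7.73 J

k = Gd⁴/(8D³N_a) = (41.5×10³)(11.9⁴)/(8·163.0³·7) = 3.4315 N/mm
U = ½kδ² = 0.5 × 3.4315 × 67.1² = 7725 N·mm = 7.725 J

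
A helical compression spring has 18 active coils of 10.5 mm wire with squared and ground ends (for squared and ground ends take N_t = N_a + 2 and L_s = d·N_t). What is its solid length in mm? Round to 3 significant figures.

squared and ground ends: N_t = N_a + 2 = 18 + 2 = 20
L_s = d·N_t = 10.5 × 20 = 210 mm

210 mm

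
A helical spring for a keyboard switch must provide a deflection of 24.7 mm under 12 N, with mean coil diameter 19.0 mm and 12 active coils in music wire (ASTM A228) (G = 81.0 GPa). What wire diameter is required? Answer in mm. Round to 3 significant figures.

Required rate k = F/δ = 12/24.7 = 0.48583 N/mm
d = (8D³N_a·k / G)^(1/4) = (8·19.0³·12·0.48583 / (81.0×10³))^0.25
  = (3.9494)^0.25 = 1.4097 mm

1.41 mm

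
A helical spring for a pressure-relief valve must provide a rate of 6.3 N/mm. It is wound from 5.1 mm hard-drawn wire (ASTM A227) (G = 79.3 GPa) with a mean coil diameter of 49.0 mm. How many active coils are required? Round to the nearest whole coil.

9

N_a = Gd⁴/(8D³k) = (79.3×10³ × 5.1⁴)/(8 × 49.0³ × 6.3)
    = 5.3648e+07 / 5.92951e+06 = 9.048 → 9 coils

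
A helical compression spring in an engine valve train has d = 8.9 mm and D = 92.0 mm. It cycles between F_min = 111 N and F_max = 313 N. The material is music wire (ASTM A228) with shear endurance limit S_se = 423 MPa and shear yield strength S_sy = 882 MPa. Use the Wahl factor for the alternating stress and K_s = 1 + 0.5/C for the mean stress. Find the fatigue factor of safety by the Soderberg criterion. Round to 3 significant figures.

5.74

C = D/d = 92.0/8.9 = 10.3371; K_W = (4C−1)/(4C−4)+0.615/C = 1.1398; K_s = 1+0.5/C = 1.0484
F_a = (F_max−F_min)/2 = 101 N; F_m = (F_max+F_min)/2 = 212 N
τ_a = K_W·8F_aD/(πd³) = 1.1398 × 33.564 = 38.257 MPa
τ_m = K_s·8F_mD/(πd³) = 1.0484 × 70.452 = 73.86 MPa
Soderberg: 1/n_f = τ_a/S_se + τ_m/S_sy = 38.257/423 + 73.86/882 = 0.09044 + 0.08374 = 0.17418
n_f = 1/0.17418 = 5.741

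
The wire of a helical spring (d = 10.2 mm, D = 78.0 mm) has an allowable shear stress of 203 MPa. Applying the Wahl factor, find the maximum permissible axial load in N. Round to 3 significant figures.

C = D/d = 78.0/10.2 = 7.6471
K_W = (4C−1)/(4C−4) + 0.615/C = 29.588/26.588 + 0.0804 = 1.1933
τ_max = K·8FD/(πd³) → F_max = τ_allow·πd³/(8DK)
F_max = 203·π·10.2³/(8·78.0·1.1933) = 6.7678e+05/744.59 = 908.93 N

909 N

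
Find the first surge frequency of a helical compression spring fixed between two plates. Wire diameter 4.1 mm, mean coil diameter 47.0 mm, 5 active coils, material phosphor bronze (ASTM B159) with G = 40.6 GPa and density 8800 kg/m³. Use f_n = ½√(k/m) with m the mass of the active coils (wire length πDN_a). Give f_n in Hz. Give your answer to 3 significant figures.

k = Gd⁴/(8D³N_a) = (40.6×10³)(4.1⁴)/(8·47.0³·5) = 2.7625 N/mm = 2762.5 N/m
Wire length L = πDN_a = π·47.0·5 = 738.27 mm
m = ρ·(πd²/4)·L = 8800 × 13.203×10⁻⁶ m² × 0.73827 m = 0.085774 kg
f_n = ½√(k/m) = 0.5·√(2762.5/0.085774) = 0.5·√(32207) = 89.732 Hz

89.7 Hz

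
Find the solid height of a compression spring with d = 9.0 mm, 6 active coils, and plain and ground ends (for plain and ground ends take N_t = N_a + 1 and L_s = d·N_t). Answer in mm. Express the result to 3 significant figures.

63.0 mm

plain and ground ends: N_t = N_a + 1 = 6 + 1 = 7
L_s = d·N_t = 9.0 × 7 = 63 mm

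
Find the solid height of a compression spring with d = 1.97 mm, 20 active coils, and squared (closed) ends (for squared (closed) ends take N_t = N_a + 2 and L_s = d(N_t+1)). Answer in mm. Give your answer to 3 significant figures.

45.3 mm

squared (closed) ends: N_t = N_a + 2 = 20 + 2 = 22
L_s = d·(N_t+1) = 1.97 × 23 = 45.31 mm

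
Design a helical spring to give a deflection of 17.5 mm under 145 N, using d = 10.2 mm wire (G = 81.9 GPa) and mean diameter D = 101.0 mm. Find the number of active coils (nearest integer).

Required rate k = F/δ = 145/17.5 = 8.2857 N/mm
N_a = Gd⁴/(8D³k) = (81.9×10³ × 10.2⁴)/(8 × 101.0³ × 8.2857)
    = 8.86512e+08 / 6.82942e+07 = 12.98 → 13 coils

13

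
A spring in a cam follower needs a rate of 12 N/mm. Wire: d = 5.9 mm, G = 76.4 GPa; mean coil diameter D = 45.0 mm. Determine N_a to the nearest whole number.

11

N_a = Gd⁴/(8D³k) = (76.4×10³ × 5.9⁴)/(8 × 45.0³ × 12)
    = 9.25766e+07 / 8.748e+06 = 10.58 → 11 coils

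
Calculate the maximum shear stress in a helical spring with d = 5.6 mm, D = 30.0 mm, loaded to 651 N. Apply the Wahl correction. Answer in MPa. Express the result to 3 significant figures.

Spring index C = D/d = 30.0/5.6 = 5.3571
K_W = (4C−1)/(4C−4) + 0.615/C = 20.429/17.429 + 0.1148 = 1.2869
τ₀ = 8FD/(πd³) = 8·651·30.0/(π·5.6³) = 156240/551.71 = 283.19 MPa
τ_max = K·τ₀ = 1.2869 × 283.19 = 364.45 MPa

364 MPa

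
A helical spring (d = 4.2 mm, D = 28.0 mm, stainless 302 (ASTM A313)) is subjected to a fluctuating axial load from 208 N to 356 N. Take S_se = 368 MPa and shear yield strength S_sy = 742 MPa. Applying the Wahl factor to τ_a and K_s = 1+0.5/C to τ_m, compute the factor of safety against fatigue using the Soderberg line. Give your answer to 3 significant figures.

C = D/d = 28.0/4.2 = 6.6667; K_W = (4C−1)/(4C−4)+0.615/C = 1.2246; K_s = 1+0.5/C = 1.0750
F_a = (F_max−F_min)/2 = 74 N; F_m = (F_max+F_min)/2 = 282 N
τ_a = K_W·8F_aD/(πd³) = 1.2246 × 71.217 = 87.212 MPa
τ_m = K_s·8F_mD/(πd³) = 1.0750 × 271.39 = 291.75 MPa
Soderberg: 1/n_f = τ_a/S_se + τ_m/S_sy = 87.212/368 + 291.75/742 = 0.23699 + 0.39319 = 0.63018
n_f = 1/0.63018 = 1.587

1.59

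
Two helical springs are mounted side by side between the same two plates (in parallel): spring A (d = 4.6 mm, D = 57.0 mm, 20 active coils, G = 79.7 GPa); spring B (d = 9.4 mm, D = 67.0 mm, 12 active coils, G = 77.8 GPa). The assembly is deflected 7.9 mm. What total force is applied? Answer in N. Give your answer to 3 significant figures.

176 N

k_A = Gd⁴/(8D³N_a) = (79.7×10³)(4.6⁴)/(8·57.0³·20) = 1.2043 N/mm
k_B = Gd⁴/(8D³N_a) = (77.8×10³)(9.4⁴)/(8·67.0³·12) = 21.038 N/mm
Parallel: k_eq = 1.2043 + 21.038 = 22.242 N/mm
F = k_eq·δ = 22.242·7.9 = 175.71 N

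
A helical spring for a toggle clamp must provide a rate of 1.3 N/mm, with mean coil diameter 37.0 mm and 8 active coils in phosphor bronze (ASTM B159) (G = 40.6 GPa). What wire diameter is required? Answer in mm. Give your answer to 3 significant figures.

d = (8D³N_a·k / G)^(1/4) = (8·37.0³·8·1.3 / (40.6×10³))^0.25
  = (103.8)^0.25 = 3.1919 mm

3.19 mm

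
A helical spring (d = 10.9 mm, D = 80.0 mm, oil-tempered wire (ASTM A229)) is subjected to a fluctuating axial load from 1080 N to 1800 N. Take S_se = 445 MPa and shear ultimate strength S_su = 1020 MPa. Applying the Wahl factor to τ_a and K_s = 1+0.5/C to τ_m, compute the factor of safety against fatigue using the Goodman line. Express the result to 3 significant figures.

C = D/d = 80.0/10.9 = 7.3394; K_W = (4C−1)/(4C−4)+0.615/C = 1.2021; K_s = 1+0.5/C = 1.0681
F_a = (F_max−F_min)/2 = 360 N; F_m = (F_max+F_min)/2 = 1440 N
τ_a = K_W·8F_aD/(πd³) = 1.2021 × 56.631 = 68.076 MPa
τ_m = K_s·8F_mD/(πd³) = 1.0681 × 226.52 = 241.96 MPa
Goodman: 1/n_f = τ_a/S_se + τ_m/S_su = 68.076/445 + 241.96/1020 = 0.15298 + 0.23721 = 0.39019
n_f = 1/0.39019 = 2.563

2.56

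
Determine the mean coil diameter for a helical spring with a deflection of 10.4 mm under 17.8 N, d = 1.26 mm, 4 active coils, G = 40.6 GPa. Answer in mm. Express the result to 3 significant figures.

Required rate k = F/δ = 17.8/10.4 = 1.7115 N/mm
D = (Gd⁴/(8N_a·k))^(1/3) = (40.6×10³·1.26⁴/(8·4·1.7115))^(1/3)
  = (1868.41)^(1/3) = 12.3166 mm

12.3 mm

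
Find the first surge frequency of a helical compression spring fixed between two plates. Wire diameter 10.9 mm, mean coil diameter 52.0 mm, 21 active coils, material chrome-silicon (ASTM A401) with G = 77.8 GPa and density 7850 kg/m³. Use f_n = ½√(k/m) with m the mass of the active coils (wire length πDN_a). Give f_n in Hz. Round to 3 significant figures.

k = Gd⁴/(8D³N_a) = (77.8×10³)(10.9⁴)/(8·52.0³·21) = 46.491 N/mm = 46491 N/m
Wire length L = πDN_a = π·52.0·21 = 3430.6 mm
m = ρ·(πd²/4)·L = 7850 × 93.313×10⁻⁶ m² × 3.4306 m = 2.513 kg
f_n = ½√(k/m) = 0.5·√(46491/2.513) = 0.5·√(18500) = 68.008 Hz

68.0 Hz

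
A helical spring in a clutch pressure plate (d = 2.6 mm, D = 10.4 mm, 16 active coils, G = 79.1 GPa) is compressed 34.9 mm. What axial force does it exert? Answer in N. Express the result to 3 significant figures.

876 N

k = Gd⁴/(8D³N_a) = (79.1×10³)(2.6⁴)/(8·10.4³·16) = 25.105 N/mm
F = k·δ = 25.105 × 34.9 = 876.16 N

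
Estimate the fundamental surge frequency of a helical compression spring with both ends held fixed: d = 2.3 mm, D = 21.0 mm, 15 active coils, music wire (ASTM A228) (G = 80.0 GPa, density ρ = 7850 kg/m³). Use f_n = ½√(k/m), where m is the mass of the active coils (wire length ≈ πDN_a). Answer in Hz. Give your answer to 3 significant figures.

125 Hz

k = Gd⁴/(8D³N_a) = (80.0×10³)(2.3⁴)/(8·21.0³·15) = 2.0145 N/mm = 2014.5 N/m
Wire length L = πDN_a = π·21.0·15 = 989.6 mm
m = ρ·(πd²/4)·L = 7850 × 4.1548×10⁻⁶ m² × 0.9896 m = 0.032276 kg
f_n = ½√(k/m) = 0.5·√(2014.5/0.032276) = 0.5·√(62415) = 124.91 Hz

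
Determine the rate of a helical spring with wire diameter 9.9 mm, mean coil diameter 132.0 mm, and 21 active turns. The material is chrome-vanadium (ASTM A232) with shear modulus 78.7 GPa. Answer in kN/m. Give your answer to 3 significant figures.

1.96 kN/m

k = Gd⁴/(8D³N_a) = (78.7×10³ × 9.9⁴) / (8 × 132.0³ × 21)
  = 7.55989e+08 / 3.86395e+08 = 1.9565 N/mm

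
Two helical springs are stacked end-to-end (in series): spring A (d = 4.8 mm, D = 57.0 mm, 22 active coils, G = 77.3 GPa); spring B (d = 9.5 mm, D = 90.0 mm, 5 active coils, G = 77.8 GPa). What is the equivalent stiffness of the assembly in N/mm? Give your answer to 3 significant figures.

k_A = Gd⁴/(8D³N_a) = (77.3×10³)(4.8⁴)/(8·57.0³·22) = 1.2589 N/mm
k_B = Gd⁴/(8D³N_a) = (77.8×10³)(9.5⁴)/(8·90.0³·5) = 21.731 N/mm
Series: 1/k_eq = 1/1.2589 + 1/21.731 = 0.84033; k_eq = 1.19 N/mm

1.19 N/mm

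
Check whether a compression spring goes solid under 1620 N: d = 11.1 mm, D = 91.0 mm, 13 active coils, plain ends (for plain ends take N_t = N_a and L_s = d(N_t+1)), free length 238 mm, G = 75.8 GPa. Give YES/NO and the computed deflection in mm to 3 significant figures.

k = Gd⁴/(8D³N_a) = (75.8×10³)(11.1⁴)/(8·91.0³·13) = 14.683 N/mm
N_t = 13; L_s = 11.1·14 = 155.4 mm; δ_solid = L₀ − L_s = 238 − 155.4 = 82.6 mm
δ = F/k = 1620/14.683 = 110.33 mm
δ ≥ δ_solid → spring goes solid

YES, δ = 110 mm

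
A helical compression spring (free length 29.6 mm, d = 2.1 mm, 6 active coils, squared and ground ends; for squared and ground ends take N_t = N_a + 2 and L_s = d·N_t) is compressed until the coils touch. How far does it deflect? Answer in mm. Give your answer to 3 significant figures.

N_t = 8; L_s = 2.1·8 = 16.8 mm
δ_solid = L₀ − L_s = 29.6 − 16.8 = 12.8 mm

12.8 mm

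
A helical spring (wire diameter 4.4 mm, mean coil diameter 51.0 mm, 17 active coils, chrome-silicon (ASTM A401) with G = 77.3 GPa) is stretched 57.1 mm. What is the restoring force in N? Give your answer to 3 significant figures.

91.7 N

k = Gd⁴/(8D³N_a) = (77.3×10³)(4.4⁴)/(8·51.0³·17) = 1.606 N/mm
F = k·δ = 1.606 × 57.1 = 91.702 N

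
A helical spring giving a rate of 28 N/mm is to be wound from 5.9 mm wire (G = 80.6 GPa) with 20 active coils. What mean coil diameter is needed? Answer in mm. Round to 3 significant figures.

D = (Gd⁴/(8N_a·k))^(1/3) = (80.6×10³·5.9⁴/(8·20·28))^(1/3)
  = (21800.4)^(1/3) = 27.9354 mm

27.9 mm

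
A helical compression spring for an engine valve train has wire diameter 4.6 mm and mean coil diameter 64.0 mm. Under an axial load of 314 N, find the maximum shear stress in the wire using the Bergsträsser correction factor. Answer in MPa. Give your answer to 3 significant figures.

576 MPa

Spring index C = D/d = 64.0/4.6 = 13.9130
K_B = (4C+2)/(4C−3) = 57.652/52.652 = 1.0950
τ₀ = 8FD/(πd³) = 8·314·64.0/(π·4.6³) = 160768/305.79 = 525.75 MPa
τ_max = K·τ₀ = 1.0950 × 525.75 = 575.67 MPa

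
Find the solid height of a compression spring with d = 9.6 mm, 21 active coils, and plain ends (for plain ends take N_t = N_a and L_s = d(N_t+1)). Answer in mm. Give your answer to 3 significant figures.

211 mm

plain ends: N_t = N_a = 21
L_s = d·(N_t+1) = 9.6 × 22 = 211.2 mm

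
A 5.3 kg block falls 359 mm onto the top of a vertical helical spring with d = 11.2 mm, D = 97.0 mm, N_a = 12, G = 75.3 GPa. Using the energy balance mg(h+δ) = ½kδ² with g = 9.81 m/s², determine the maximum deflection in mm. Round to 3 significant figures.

56.5 mm

k = Gd⁴/(8D³N_a) = (75.3×10³)(11.2⁴)/(8·97.0³·12) = 13.523 N/mm
W = mg = 5.3 × 9.81 = 51.993 N
½kδ² − Wδ − Wh = 0 → δ = (W + √(W² + 2kWh))/k
δ = (51.993 + √(2703.3 + 504836))/13.523 = (51.993 + 712.42)/13.523 = 56.526 mm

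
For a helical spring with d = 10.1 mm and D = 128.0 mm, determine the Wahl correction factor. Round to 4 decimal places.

C = D/d = 128.0/10.1 = 12.6733
K_W = (4C−1)/(4C−4) + 0.615/C = 49.693/46.693 + 0.0485 = 1.1128

1.1128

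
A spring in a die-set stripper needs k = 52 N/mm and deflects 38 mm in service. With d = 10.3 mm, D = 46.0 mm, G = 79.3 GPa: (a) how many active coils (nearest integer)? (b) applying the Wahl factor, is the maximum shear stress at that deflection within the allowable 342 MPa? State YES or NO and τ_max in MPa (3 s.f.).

N_a = Gd⁴/(8D³k) = (79.3×10³)(10.3⁴)/(8·46.0³·52) = 22.04 → N_a = 22
Actual rate k = Gd⁴/(8D³·22) = 52.1 N/mm
Working load F = kδ = 52.1·38 = 1979.8 N
C = 46.0/10.3 = 4.4660; K_W = (4C−1)/(4C−4)+0.615/C = 1.3541
τ_max = K_W·8FD/(πd³) = 1.3541·212.23 = 287.38 MPa
τ_max ≤ 342 MPa → acceptable

(a) 22 coils; (b) YES, τ_max = 287 MPa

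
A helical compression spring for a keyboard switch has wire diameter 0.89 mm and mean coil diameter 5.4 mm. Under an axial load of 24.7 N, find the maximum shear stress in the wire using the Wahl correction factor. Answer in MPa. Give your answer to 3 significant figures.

602 MPa

Spring index C = D/d = 5.4/0.89 = 6.0674
K_W = (4C−1)/(4C−4) + 0.615/C = 23.270/20.270 + 0.1014 = 1.2494
τ₀ = 8FD/(πd³) = 8·24.7·5.4/(π·0.89³) = 1067.04/2.2147 = 481.79 MPa
τ_max = K·τ₀ = 1.2494 × 481.79 = 601.94 MPa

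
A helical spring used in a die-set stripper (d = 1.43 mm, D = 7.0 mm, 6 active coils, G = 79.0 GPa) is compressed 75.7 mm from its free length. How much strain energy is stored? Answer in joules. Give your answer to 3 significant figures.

k = Gd⁴/(8D³N_a) = (79.0×10³)(1.43⁴)/(8·7.0³·6) = 20.065 N/mm
U = ½kδ² = 0.5 × 20.065 × 75.7² = 57491 N·mm = 57.491 J

57.5 J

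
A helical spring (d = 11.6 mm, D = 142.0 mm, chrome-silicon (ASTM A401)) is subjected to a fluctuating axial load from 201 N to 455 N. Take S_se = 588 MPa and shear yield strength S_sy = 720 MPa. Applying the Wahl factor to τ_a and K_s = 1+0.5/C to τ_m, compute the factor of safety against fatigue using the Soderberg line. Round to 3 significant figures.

6.03

C = D/d = 142.0/11.6 = 12.2414; K_W = (4C−1)/(4C−4)+0.615/C = 1.1170; K_s = 1+0.5/C = 1.0408
F_a = (F_max−F_min)/2 = 127 N; F_m = (F_max+F_min)/2 = 328 N
τ_a = K_W·8F_aD/(πd³) = 1.1170 × 29.421 = 32.862 MPa
τ_m = K_s·8F_mD/(πd³) = 1.0408 × 75.985 = 79.089 MPa
Soderberg: 1/n_f = τ_a/S_se + τ_m/S_sy = 32.862/588 + 79.089/720 = 0.05589 + 0.10985 = 0.16573
n_f = 1/0.16573 = 6.034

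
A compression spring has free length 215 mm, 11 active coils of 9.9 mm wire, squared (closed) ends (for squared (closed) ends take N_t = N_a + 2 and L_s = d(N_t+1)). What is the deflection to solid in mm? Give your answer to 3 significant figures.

N_t = 13; L_s = 9.9·14 = 138.6 mm
δ_solid = L₀ − L_s = 215 − 138.6 = 76.4 mm

76.4 mm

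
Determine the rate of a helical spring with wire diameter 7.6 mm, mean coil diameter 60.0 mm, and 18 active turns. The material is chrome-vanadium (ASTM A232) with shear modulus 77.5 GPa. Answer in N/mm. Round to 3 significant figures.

k = Gd⁴/(8D³N_a) = (77.5×10³ × 7.6⁴) / (8 × 60.0³ × 18)
  = 2.58557e+08 / 3.1104e+07 = 8.3127 N/mm

8.31 N/mm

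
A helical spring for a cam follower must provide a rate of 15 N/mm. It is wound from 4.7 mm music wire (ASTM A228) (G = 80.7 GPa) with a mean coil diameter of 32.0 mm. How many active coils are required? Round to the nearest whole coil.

10

N_a = Gd⁴/(8D³k) = (80.7×10³ × 4.7⁴)/(8 × 32.0³ × 15)
    = 3.9379e+07 / 3.93216e+06 = 10.01 → 10 coils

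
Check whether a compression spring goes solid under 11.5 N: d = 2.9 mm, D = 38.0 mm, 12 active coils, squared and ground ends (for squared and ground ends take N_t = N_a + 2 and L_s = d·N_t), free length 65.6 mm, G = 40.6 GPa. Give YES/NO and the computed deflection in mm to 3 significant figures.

NO, δ = 21.1 mm

k = Gd⁴/(8D³N_a) = (40.6×10³)(2.9⁴)/(8·38.0³·12) = 0.54512 N/mm
N_t = 14; L_s = 2.9·14 = 40.6 mm; δ_solid = L₀ − L_s = 65.6 − 40.6 = 25 mm
δ = F/k = 11.5/0.54512 = 21.096 mm
δ < δ_solid → spring does not go solid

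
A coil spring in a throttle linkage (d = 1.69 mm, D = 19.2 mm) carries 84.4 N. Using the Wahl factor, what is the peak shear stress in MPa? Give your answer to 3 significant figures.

Spring index C = D/d = 19.2/1.69 = 11.3609
K_W = (4C−1)/(4C−4) + 0.615/C = 44.444/41.444 + 0.0541 = 1.1265
τ₀ = 8FD/(πd³) = 8·84.4·19.2/(π·1.69³) = 12963.8/15.164 = 854.92 MPa
τ_max = K·τ₀ = 1.1265 × 854.92 = 963.08 MPa

963 MPa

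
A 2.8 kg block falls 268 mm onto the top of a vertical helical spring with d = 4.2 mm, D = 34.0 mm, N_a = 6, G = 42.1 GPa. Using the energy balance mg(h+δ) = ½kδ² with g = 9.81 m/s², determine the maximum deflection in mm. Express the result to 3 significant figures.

k = Gd⁴/(8D³N_a) = (42.1×10³)(4.2⁴)/(8·34.0³·6) = 6.9439 N/mm
W = mg = 2.8 × 9.81 = 27.468 N
½kδ² − Wδ − Wh = 0 → δ = (W + √(W² + 2kWh))/k
δ = (27.468 + √(754.49 + 102233))/6.9439 = (27.468 + 320.92)/6.9439 = 50.172 mm

50.2 mm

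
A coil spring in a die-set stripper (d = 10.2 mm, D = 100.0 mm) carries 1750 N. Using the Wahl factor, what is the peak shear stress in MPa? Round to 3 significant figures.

Spring index C = D/d = 100.0/10.2 = 9.8039
K_W = (4C−1)/(4C−4) + 0.615/C = 38.216/35.216 + 0.0627 = 1.1479
τ₀ = 8FD/(πd³) = 8·1750·100.0/(π·10.2³) = 1.4e+06/3333.9 = 419.93 MPa
τ_max = K·τ₀ = 1.1479 × 419.93 = 482.05 MPa

482 MPa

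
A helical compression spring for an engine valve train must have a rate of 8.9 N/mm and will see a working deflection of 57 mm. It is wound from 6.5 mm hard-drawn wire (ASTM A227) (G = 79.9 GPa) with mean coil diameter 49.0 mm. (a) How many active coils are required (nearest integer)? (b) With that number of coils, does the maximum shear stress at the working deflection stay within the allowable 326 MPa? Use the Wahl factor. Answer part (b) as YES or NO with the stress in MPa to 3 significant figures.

N_a = Gd⁴/(8D³k) = (79.9×10³)(6.5⁴)/(8·49.0³·8.9) = 17.03 → N_a = 17
Actual rate k = Gd⁴/(8D³·17) = 8.914 N/mm
Working load F = kδ = 8.914·57 = 508.1 N
C = 49.0/6.5 = 7.5385; K_W = (4C−1)/(4C−4)+0.615/C = 1.1963
τ_max = K_W·8FD/(πd³) = 1.1963·230.86 = 276.17 MPa
τ_max ≤ 326 MPa → acceptable

(a) 17 coils; (b) YES, τ_max = 276 MPa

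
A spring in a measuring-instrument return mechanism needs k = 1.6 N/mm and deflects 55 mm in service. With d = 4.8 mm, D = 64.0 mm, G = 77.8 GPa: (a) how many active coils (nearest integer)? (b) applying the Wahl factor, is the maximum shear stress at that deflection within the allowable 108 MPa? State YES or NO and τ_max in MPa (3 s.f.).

N_a = Gd⁴/(8D³k) = (77.8×10³)(4.8⁴)/(8·64.0³·1.6) = 12.31 → N_a = 12
Actual rate k = Gd⁴/(8D³·12) = 1.6411 N/mm
Working load F = kδ = 1.6411·55 = 90.26 N
C = 64.0/4.8 = 13.3333; K_W = (4C−1)/(4C−4)+0.615/C = 1.1069
τ_max = K_W·8FD/(πd³) = 1.1069·133.01 = 147.24 MPa
τ_max > 108 MPa → exceeds allowable

(a) 12 coils; (b) NO, τ_max = 147 MPa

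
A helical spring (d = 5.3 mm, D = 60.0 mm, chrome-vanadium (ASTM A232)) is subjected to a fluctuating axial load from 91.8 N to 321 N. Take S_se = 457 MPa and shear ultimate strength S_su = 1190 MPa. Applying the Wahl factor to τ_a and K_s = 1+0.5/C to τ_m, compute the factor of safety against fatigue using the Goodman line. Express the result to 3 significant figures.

2.10

C = D/d = 60.0/5.3 = 11.3208; K_W = (4C−1)/(4C−4)+0.615/C = 1.1270; K_s = 1+0.5/C = 1.0442
F_a = (F_max−F_min)/2 = 114.6 N; F_m = (F_max+F_min)/2 = 206.4 N
τ_a = K_W·8F_aD/(πd³) = 1.1270 × 117.61 = 132.55 MPa
τ_m = K_s·8F_mD/(πd³) = 1.0442 × 211.82 = 221.18 MPa
Goodman: 1/n_f = τ_a/S_se + τ_m/S_su = 132.55/457 + 221.18/1190 = 0.29004 + 0.18586 = 0.4759
n_f = 1/0.4759 = 2.101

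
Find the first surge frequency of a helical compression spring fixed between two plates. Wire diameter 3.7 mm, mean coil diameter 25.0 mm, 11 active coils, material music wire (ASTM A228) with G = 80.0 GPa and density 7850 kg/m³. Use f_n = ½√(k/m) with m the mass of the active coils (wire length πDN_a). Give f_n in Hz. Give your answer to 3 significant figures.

193 Hz

k = Gd⁴/(8D³N_a) = (80.0×10³)(3.7⁴)/(8·25.0³·11) = 10.904 N/mm = 10904 N/m
Wire length L = πDN_a = π·25.0·11 = 863.94 mm
m = ρ·(πd²/4)·L = 7850 × 10.752×10⁻⁶ m² × 0.86394 m = 0.07292 kg
f_n = ½√(k/m) = 0.5·√(10904/0.07292) = 0.5·√(1.4954e+05) = 193.35 Hz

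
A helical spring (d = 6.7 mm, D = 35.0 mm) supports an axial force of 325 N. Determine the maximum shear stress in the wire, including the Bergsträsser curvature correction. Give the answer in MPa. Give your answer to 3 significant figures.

Spring index C = D/d = 35.0/6.7 = 5.2239
K_B = (4C+2)/(4C−3) = 22.896/17.896 = 1.2794
τ₀ = 8FD/(πd³) = 8·325·35.0/(π·6.7³) = 91000/944.87 = 96.309 MPa
τ_max = K·τ₀ = 1.2794 × 96.309 = 123.22 MPa

123 MPa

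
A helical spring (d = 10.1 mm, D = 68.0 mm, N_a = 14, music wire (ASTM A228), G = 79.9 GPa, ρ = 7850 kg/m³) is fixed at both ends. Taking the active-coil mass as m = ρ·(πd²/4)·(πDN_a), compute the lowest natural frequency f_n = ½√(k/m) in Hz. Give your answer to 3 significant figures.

k = Gd⁴/(8D³N_a) = (79.9×10³)(10.1⁴)/(8·68.0³·14) = 23.61 N/mm = 23610 N/m
Wire length L = πDN_a = π·68.0·14 = 2990.8 mm
m = ρ·(πd²/4)·L = 7850 × 80.118×10⁻⁶ m² × 2.9908 m = 1.881 kg
f_n = ½√(k/m) = 0.5·√(23610/1.881) = 0.5·√(12552) = 56.017 Hz

56.0 Hz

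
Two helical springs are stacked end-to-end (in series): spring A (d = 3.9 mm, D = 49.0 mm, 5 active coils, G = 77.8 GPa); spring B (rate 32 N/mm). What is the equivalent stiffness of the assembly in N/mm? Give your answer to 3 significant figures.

k_A = Gd⁴/(8D³N_a) = (77.8×10³)(3.9⁴)/(8·49.0³·5) = 3.8246 N/mm
Series: 1/k_eq = 1/3.8246 + 1/32 = 0.29271; k_eq = 3.4163 N/mm

3.42 N/mm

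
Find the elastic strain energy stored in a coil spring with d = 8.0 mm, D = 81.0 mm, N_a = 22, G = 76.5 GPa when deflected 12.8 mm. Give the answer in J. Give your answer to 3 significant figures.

0.274 J

k = Gd⁴/(8D³N_a) = (76.5×10³)(8.0⁴)/(8·81.0³·22) = 3.3501 N/mm
U = ½kδ² = 0.5 × 3.3501 × 12.8² = 274.44 N·mm = 0.27444 J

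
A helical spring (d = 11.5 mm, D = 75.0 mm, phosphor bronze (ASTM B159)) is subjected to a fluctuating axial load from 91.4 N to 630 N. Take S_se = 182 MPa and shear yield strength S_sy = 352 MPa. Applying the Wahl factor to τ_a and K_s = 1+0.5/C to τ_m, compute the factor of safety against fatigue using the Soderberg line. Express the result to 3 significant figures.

2.72

C = D/d = 75.0/11.5 = 6.5217; K_W = (4C−1)/(4C−4)+0.615/C = 1.2301; K_s = 1+0.5/C = 1.0767
F_a = (F_max−F_min)/2 = 269.3 N; F_m = (F_max+F_min)/2 = 360.7 N
τ_a = K_W·8F_aD/(πd³) = 1.2301 × 33.818 = 41.6 MPa
τ_m = K_s·8F_mD/(πd³) = 1.0767 × 45.295 = 48.768 MPa
Soderberg: 1/n_f = τ_a/S_se + τ_m/S_sy = 41.6/182 + 48.768/352 = 0.22857 + 0.13855 = 0.36712
n_f = 1/0.36712 = 2.724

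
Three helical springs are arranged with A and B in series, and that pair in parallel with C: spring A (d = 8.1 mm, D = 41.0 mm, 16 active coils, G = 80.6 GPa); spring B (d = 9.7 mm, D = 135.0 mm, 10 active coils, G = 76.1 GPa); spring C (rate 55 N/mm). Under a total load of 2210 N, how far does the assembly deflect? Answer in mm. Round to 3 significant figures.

38.0 mm

k_A = Gd⁴/(8D³N_a) = (80.6×10³)(8.1⁴)/(8·41.0³·16) = 39.329 N/mm
k_B = Gd⁴/(8D³N_a) = (76.1×10³)(9.7⁴)/(8·135.0³·10) = 3.4228 N/mm
Springs A,B series: k_AB = 1/(1/39.329+1/3.4228) = 3.1488 N/mm; parallel with C: k_eq = 3.1488+55 = 58.149 N/mm
δ = F/k_eq = 2210/58.149 = 38.006 mm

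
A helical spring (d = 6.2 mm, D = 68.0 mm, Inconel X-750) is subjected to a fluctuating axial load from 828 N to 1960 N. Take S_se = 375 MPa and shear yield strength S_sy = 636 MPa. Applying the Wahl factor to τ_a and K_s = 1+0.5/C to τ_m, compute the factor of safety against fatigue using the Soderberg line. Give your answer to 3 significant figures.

0.344

C = D/d = 68.0/6.2 = 10.9677; K_W = (4C−1)/(4C−4)+0.615/C = 1.1313; K_s = 1+0.5/C = 1.0456
F_a = (F_max−F_min)/2 = 566 N; F_m = (F_max+F_min)/2 = 1394 N
τ_a = K_W·8F_aD/(πd³) = 1.1313 × 411.24 = 465.24 MPa
τ_m = K_s·8F_mD/(πd³) = 1.0456 × 1012.8 = 1059 MPa
Soderberg: 1/n_f = τ_a/S_se + τ_m/S_sy = 465.24/375 + 1059/636 = 1.24063 + 1.66510 = 2.9057
n_f = 1/2.9057 = 0.3441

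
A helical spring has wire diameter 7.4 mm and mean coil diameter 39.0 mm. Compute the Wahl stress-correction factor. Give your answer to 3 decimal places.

1.292

C = D/d = 39.0/7.4 = 5.2703
K_W = (4C−1)/(4C−4) + 0.615/C = 20.081/17.081 + 0.1167 = 1.2923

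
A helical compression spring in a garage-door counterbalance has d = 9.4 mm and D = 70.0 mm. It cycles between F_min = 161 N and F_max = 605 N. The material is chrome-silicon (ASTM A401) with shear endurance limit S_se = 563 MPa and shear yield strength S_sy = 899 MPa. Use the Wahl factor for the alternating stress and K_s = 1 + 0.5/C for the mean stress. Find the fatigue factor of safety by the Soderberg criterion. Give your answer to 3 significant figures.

5.02

C = D/d = 70.0/9.4 = 7.4468; K_W = (4C−1)/(4C−4)+0.615/C = 1.1989; K_s = 1+0.5/C = 1.0671
F_a = (F_max−F_min)/2 = 222 N; F_m = (F_max+F_min)/2 = 383 N
τ_a = K_W·8F_aD/(πd³) = 1.1989 × 47.644 = 57.121 MPa
τ_m = K_s·8F_mD/(πd³) = 1.0671 × 82.197 = 87.715 MPa
Soderberg: 1/n_f = τ_a/S_se + τ_m/S_sy = 57.121/563 + 87.715/899 = 0.10146 + 0.09757 = 0.19903
n_f = 1/0.19903 = 5.024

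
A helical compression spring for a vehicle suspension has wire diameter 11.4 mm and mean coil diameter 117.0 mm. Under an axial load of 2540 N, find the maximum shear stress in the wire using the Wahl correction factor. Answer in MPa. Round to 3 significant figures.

Spring index C = D/d = 117.0/11.4 = 10.2632
K_W = (4C−1)/(4C−4) + 0.615/C = 40.053/37.053 + 0.0599 = 1.1409
τ₀ = 8FD/(πd³) = 8·2540·117.0/(π·11.4³) = 2.37744e+06/4654.4 = 510.79 MPa
τ_max = K·τ₀ = 1.1409 × 510.79 = 582.76 MPa

583 MPa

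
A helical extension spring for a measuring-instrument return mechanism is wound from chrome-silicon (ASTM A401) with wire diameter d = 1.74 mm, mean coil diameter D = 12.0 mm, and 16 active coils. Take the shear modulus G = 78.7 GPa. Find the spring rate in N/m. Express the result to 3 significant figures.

3260 N/m

k = Gd⁴/(8D³N_a) = (78.7×10³ × 1.74⁴) / (8 × 12.0³ × 16)
  = 721393 / 221184 = 3.2615 N/mm = 3261.5 N/m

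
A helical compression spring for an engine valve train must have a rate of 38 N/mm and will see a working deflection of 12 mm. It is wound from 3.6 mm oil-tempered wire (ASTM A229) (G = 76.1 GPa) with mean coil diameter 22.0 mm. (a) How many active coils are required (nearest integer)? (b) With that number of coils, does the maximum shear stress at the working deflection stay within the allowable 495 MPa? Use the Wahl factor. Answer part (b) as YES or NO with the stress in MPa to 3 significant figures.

N_a = Gd⁴/(8D³k) = (76.1×10³)(3.6⁴)/(8·22.0³·38) = 3.949 → N_a = 4
Actual rate k = Gd⁴/(8D³·4) = 37.513 N/mm
Working load F = kδ = 37.513·12 = 450.15 N
C = 22.0/3.6 = 6.1111; K_W = (4C−1)/(4C−4)+0.615/C = 1.2474
τ_max = K_W·8FD/(πd³) = 1.2474·540.52 = 674.23 MPa
τ_max > 495 MPa → exceeds allowable

(a) 4 coils; (b) NO, τ_max = 674 MPa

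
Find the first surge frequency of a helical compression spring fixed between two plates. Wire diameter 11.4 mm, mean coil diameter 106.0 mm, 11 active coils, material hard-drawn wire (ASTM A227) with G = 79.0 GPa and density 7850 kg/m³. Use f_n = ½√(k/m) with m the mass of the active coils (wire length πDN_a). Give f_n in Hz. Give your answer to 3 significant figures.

32.9 Hz

k = Gd⁴/(8D³N_a) = (79.0×10³)(11.4⁴)/(8·106.0³·11) = 12.731 N/mm = 12731 N/m
Wire length L = πDN_a = π·106.0·11 = 3663.1 mm
m = ρ·(πd²/4)·L = 7850 × 102.07×10⁻⁶ m² × 3.6631 m = 2.9351 kg
f_n = ½√(k/m) = 0.5·√(12731/2.9351) = 0.5·√(4337.4) = 32.929 Hz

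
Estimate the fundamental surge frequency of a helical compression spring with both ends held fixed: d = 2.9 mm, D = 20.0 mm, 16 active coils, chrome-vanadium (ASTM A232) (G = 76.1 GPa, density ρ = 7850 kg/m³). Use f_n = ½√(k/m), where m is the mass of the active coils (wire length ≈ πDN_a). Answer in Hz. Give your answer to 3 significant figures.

k = Gd⁴/(8D³N_a) = (76.1×10³)(2.9⁴)/(8·20.0³·16) = 5.2563 N/mm = 5256.3 N/m
Wire length L = πDN_a = π·20.0·16 = 1005.3 mm
m = ρ·(πd²/4)·L = 7850 × 6.6052×10⁻⁶ m² × 1.0053 m = 0.052126 kg
f_n = ½√(k/m) = 0.5·√(5256.3/0.052126) = 0.5·√(1.0084e+05) = 158.77 Hz

159 Hz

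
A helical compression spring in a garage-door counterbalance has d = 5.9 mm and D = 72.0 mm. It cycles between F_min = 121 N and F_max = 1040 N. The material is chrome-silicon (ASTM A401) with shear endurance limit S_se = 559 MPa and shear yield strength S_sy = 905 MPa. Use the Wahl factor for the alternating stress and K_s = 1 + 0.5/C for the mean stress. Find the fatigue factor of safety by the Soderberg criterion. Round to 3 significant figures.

C = D/d = 72.0/5.9 = 12.2034; K_W = (4C−1)/(4C−4)+0.615/C = 1.1173; K_s = 1+0.5/C = 1.0410
F_a = (F_max−F_min)/2 = 459.5 N; F_m = (F_max+F_min)/2 = 580.5 N
τ_a = K_W·8F_aD/(πd³) = 1.1173 × 410.21 = 458.34 MPa
τ_m = K_s·8F_mD/(πd³) = 1.0410 × 518.23 = 539.46 MPa
Soderberg: 1/n_f = τ_a/S_se + τ_m/S_sy = 458.34/559 + 539.46/905 = 0.81993 + 0.59609 = 1.416
n_f = 1/1.416 = 0.7062

0.706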